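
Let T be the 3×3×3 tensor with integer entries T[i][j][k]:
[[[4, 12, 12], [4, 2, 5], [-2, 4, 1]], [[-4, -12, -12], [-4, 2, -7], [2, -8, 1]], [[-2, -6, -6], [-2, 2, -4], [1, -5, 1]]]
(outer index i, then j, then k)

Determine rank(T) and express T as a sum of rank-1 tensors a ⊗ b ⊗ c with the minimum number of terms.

rank(T) = 3

Lower bound: the mode-3 unfolding of T (rows indexed by k, columns by (i,j) = (0,0), (0,1), (0,2), (1,0), (1,1), (1,2), (2,0), (2,1), (2,2)) is [[4, 4, -2, -4, -4, 2, -2, -2, 1], [12, 2, 4, -12, 2, -8, -6, 2, -5], [12, 5, 1, -12, -7, 1, -6, -4, 1]].
There the 3×3 minor on rows k ∈ {0, 1, 2}, columns (i,j) ∈ {(0,0), (0,1), (1,1)} is det [[4, 4, -4], [12, 2, 2], [12, 5, -7]] = 192 ≠ 0, so this unfolding has rank ≥ 3; CP rank is at least every unfolding rank, so rank(T) ≥ 3. (This is only a lower bound: in general the CP rank may exceed every unfolding rank, so we still need to exhibit 3 rank-1 terms summing to T.)
Upper bound: T is a sum of 3 rank-1 terms, T = (1, 1, 1) ⊗ (0, 1, -1) ⊗ (0, 2, -1) + (2, -2, -1) ⊗ (2, -1, 2) ⊗ (0, 2, 1) + (2, -2, -1) ⊗ (2, 2, -1) ⊗ (1, 1, 2) (written with every a and b primitive with positive leading entry and the scale carried by c; CP decompositions are not unique, and this one is verified by expanding entrywise), so rank(T) ≤ 3.
These bounds meet, so rank(T) = 3.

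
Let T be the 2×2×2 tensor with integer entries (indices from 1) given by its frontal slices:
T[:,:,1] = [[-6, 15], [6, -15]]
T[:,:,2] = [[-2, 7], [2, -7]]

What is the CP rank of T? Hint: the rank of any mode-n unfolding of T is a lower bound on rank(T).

2

Lower bound: the mode-2 unfolding of T (rows indexed by j, columns by (i,k) = (1,1), (1,2), (2,1), (2,2)) is [[-6, -2, 6, 2], [15, 7, -15, -7]].
There the 2×2 minor on rows j ∈ {1, 2}, columns (i,k) ∈ {(1,1), (1,2)} is det [[-6, -2], [15, 7]] = -12 ≠ 0, so this unfolding has rank ≥ 2; CP rank is at least every unfolding rank, so rank(T) ≥ 2. (This is only a lower bound: in general the CP rank may exceed every unfolding rank, so we still need to exhibit 2 rank-1 terms summing to T.)
Upper bound — finding two terms. Every mode-1 slice of T is a multiple of one matrix: T[i,:,:] = a[i]·M with a = [1, -1] and M = [[-6, -2], [15, 7]] (rows indexed by j, columns by k). So it suffices to write M as a sum of two rank-1 matrices.
Splitting M by its rows (j = 1, 2), M = [1, 0][-6, -2]ᵀ + [0, 1][15, 7]ᵀ.
Hence T = [1, -1] (x) [1, 0] (x) [-6, -2] + [1, -1] (x) [0, 1] (x) [15, 7], so rank(T) ≤ 2.
These bounds meet, so rank(T) = 2.
Check entry T[2,2,2] = -7: (-1)·(0)·(-2) + (-1)·(1)·(7) = -7.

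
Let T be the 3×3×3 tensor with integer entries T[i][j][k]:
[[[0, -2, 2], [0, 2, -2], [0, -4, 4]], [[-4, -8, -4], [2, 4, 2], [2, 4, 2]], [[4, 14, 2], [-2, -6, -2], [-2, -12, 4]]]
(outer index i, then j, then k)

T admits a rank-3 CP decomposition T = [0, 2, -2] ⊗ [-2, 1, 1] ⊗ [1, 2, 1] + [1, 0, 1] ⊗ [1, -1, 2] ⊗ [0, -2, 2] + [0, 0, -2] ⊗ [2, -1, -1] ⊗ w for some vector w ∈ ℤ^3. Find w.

w = [0, -2, 1]

Subtract the known terms from T to get the rank-1 residual R = [0, 0, -2] ⊗ [2, -1, -1] ⊗ w, so R[i,j,k] = a[i]·b[j]·w[k]. Pick indices with nonzero a[2]·b[0] = (-2)·(2) = -4. Only the fibre through (2,0,·) is needed: R[2,0,:] = T[2,0,:] − Σₗ aₗ[2]bₗ[0]cₗ = [4, 14, 2] − (-2)·(-2)·[1, 2, 1] − (1)·(1)·[0, -2, 2] = [0, 8, -4]. Then w[k] = R[2,0,k] / -4 for each k, giving w = [0, 8, -4] / -4 = [0, -2, 1].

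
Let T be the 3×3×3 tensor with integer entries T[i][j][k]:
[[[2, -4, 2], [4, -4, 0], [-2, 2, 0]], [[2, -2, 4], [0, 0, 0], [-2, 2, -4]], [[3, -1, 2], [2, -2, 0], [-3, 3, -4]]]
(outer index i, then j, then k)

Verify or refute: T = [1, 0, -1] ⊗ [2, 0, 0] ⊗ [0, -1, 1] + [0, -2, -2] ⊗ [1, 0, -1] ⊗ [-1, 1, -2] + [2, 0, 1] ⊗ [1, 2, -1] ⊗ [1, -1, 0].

Reconstruct entrywise from the claimed factors. For example, T[1,0,2] = 4 and Σₗ aₗ[1]bₗ[0]cₗ[2] = (0)·(2)·(1) + (-2)·(1)·(-2) + (0)·(1)·(0) = 4; checking all 27 entries, every one matches. The claim holds.

Yes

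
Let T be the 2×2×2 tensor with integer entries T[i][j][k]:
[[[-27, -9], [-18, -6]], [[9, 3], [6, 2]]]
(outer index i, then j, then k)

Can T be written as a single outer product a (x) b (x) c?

If T = a (x) b (x) c then every fibre of T is a multiple of the corresponding factor, so read the factors off the fibres through the nonzero entry T[0,0,0] = -27.
The mode-1 fibre T[:,0,0] = [-27, 9] gives a = [3, -1] (primitive direction); the mode-2 fibre T[0,:,0] = [-27, -18] gives b = [3, 2]; then c[k] = T[0,0,k] / (a[0]·b[0]) = [-27, -9] / 9 = [-3, -1].
Expanding [3, -1] (x) [3, 2] (x) [-3, -1] reproduces all 8 entries of T, so T = [3, -1] (x) [3, 2] (x) [-3, -1] and rank(T) ≤ 1.
Equivalently every frontal slice T[:,:,k] is c[k] times the rank-1 matrix [3, -1] (x) [3, 2]. So T has rank 1 (it is nonzero).

Yes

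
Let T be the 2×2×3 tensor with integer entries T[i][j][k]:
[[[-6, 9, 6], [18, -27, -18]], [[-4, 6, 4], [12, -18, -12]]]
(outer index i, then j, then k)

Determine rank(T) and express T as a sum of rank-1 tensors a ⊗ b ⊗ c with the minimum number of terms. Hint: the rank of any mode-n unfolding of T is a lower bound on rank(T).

Lower bound: T ≠ 0 (e.g. T[0,0,0] = -6), so rank(T) ≥ 1.
Upper bound: if T = a ⊗ b ⊗ c then every fibre of T is a multiple of the corresponding factor, so read the factors off the fibres through the nonzero entry T[0,0,0] = -6.
The mode-1 fibre T[:,0,0] = [-6, -4] gives a = [3, 2] (primitive direction); the mode-2 fibre T[0,:,0] = [-6, 18] gives b = [1, -3]; then c[k] = T[0,0,k] / (a[0]·b[0]) = [-6, 9, 6] / 3 = [-2, 3, 2].
Expanding [3, 2] ⊗ [1, -3] ⊗ [-2, 3, 2] reproduces all 12 entries of T, so T = [3, 2] ⊗ [1, -3] ⊗ [-2, 3, 2] and rank(T) ≤ 1.
These bounds meet, so rank(T) = 1.

rank(T) = 1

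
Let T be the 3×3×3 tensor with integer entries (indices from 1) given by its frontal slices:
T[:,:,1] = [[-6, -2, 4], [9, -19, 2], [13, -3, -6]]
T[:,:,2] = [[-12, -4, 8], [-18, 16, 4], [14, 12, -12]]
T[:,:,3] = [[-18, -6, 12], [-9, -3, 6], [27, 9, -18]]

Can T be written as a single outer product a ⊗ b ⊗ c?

No

The mode-2 unfolding of T (rows indexed by j, columns by (i,k) = (1,1), (1,2), (1,3), (2,1), (2,2), (2,3), (3,1), (3,2), (3,3)) is [[-6, -12, -18, 9, -18, -9, 13, 14, 27], [-2, -4, -6, -19, 16, -3, -3, 12, 9], [4, 8, 12, 2, 4, 6, -6, -12, -18]].
There the 2×2 minor on rows j ∈ {1, 2}, columns (i,k) ∈ {(1,1), (2,1)} is det [[-6, 9], [-2, -19]] = 132 ≠ 0, so this unfolding has rank ≥ 2; CP rank is at least every unfolding rank, so rank(T) ≥ 2.
In particular rank(T) ≥ 2 > 1, so T is not rank-1.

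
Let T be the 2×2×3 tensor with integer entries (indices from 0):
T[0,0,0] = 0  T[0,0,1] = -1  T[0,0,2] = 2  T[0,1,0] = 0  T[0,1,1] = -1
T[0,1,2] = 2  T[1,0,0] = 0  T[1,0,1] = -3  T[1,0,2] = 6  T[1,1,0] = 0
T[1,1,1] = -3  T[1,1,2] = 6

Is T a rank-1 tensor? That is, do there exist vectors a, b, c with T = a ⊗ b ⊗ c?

Yes

The mode-1 fibre T[:,0,1] = [-1, -3] gives a = [1, 3] (primitive direction); the mode-2 fibre T[0,:,1] = [-1, -1] gives b = [1, 1]; then c[k] = T[0,0,k] / (a[0]·b[0]) = [0, -1, 2] / 1 = [0, -1, 2].
Expanding [1, 3] ⊗ [1, 1] ⊗ [0, -1, 2] reproduces all 12 entries of T, so T = [1, 3] ⊗ [1, 1] ⊗ [0, -1, 2] and rank(T) ≤ 1.
Equivalently every frontal slice T[:,:,k] is c[k] times the rank-1 matrix [1, 3] ⊗ [1, 1]. So T has rank 1 (it is nonzero).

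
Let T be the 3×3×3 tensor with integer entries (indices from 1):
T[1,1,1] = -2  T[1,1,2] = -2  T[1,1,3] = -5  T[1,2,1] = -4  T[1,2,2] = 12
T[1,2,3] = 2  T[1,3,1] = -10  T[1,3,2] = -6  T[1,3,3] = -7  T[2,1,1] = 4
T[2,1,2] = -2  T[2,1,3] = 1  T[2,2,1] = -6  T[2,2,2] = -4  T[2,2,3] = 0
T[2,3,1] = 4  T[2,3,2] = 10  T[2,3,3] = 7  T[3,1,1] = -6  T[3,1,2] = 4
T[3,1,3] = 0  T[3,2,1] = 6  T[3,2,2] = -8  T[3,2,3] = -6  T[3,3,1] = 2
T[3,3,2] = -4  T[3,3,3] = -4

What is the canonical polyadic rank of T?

3

Lower bound: in the mode-2 unfolding of T (rows indexed by j, columns by (i,k)) the 3×3 minor on rows j ∈ {1, 2, 3}, columns (i,k) ∈ {(1,1), (1,2), (1,3)} is det [[-2, -2, -5], [-4, 12, 2], [-10, -6, -7]] = -480 ≠ 0, so that unfolding has rank ≥ 3 and hence rank(T) ≥ 3 (CP rank is at least every unfolding rank, though it can be larger).
Upper bound: T is a sum of 3 rank-1 terms, T = [1, -1, 0] (x) [0, 1, -1] (x) [4, 8, 4] + [1, 1, -2] (x) [1, -2, -1] (x) [2, -2, -1] + [2, -1, 1] (x) [1, 1, 1] (x) [-2, 0, -2] (one valid choice — decompositions are not unique — normalised so each a, b is primitive with positive first nonzero entry; check it by expanding all entries), so rank(T) ≤ 3.
These bounds meet, so rank(T) = 3.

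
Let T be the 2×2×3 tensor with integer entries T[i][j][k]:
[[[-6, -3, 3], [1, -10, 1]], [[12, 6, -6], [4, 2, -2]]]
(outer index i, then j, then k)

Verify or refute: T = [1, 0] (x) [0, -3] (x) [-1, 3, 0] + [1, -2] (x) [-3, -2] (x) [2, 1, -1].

No

Reconstruct entry (0,1,0) from the claimed factors: Σₗ aₗ[0]bₗ[1]cₗ[0] = (1)·(-3)·(-1) + (1)·(-2)·(2) = -1, but T[0,1,0] = 1. The claim is false.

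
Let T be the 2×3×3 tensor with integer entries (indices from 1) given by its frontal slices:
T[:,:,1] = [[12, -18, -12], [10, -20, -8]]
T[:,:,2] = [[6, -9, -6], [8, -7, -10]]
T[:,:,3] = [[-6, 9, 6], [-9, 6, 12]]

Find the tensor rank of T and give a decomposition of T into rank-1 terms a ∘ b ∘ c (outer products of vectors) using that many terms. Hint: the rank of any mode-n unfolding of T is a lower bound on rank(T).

Lower bound: the mode-1 unfolding of T (rows indexed by i, columns by (j,k) = (1,1), (1,2), (1,3), (2,1), (2,2), (2,3), (3,1), (3,2), (3,3)) is [[12, 6, -6, -18, -9, 9, -12, -6, 6], [10, 8, -9, -20, -7, 6, -8, -10, 12]].
There the 2×2 minor on rows i ∈ {1, 2}, columns (j,k) ∈ {(1,1), (1,2)} is det [[12, 6], [10, 8]] = 36 ≠ 0, so this unfolding has rank ≥ 2; CP rank is at least every unfolding rank, so rank(T) ≥ 2. (Flattening ranks never certify an upper bound on CP rank; for that we must actually write T with 2 rank-1 terms.)
Upper bound — finding two terms. Write S_k = T[:,:,k] for the frontal slices: S₁ = [[12, -18, -12], [10, -20, -8]], S₂ = [[6, -9, -6], [8, -7, -10]], S₃ = [[-6, 9, 6], [-9, 6, 12]].
If T = a₁ ∘ b₁ ∘ c₁ + a₂ ∘ b₂ ∘ c₂ then each S_k = c₁[k]·a₁b₁ᵀ + c₂[k]·a₂b₂ᵀ. S₁ and S₂ are linearly independent, so a₁b₁ᵀ and a₂b₂ᵀ must span the same plane of matrices: they are the rank-1 matrices of the form x·S₁ + y·S₂.
The 2×2 minor of x·S₁ + y·S₂ on rows {1,2}, columns {1,2} is −60·x² + 30·xy + 30·y² = (-30)·(x − y)(2·x + y), vanishing at (x:y) = (1:1) and (1:-2).
M₁ = S₁ + S₂ = [[18, -27, -18], [18, -27, -18]] = 9·(1, 1)(2, -3, -2)ᵀ and M₂ = S₁ − 2·S₂ = [[0, 0, 0], [-6, -6, 12]] = (-6)·(0, 1)(1, 1, -2)ᵀ, so take a₁ = (1, 1), b₁ = (2, -3, -2), a₂ = (0, 1), b₂ = (1, 1, -2).
Each slice is an integer combination of E₁ = a₁b₁ᵀ and E₂ = a₂b₂ᵀ: S₁ = 6·E₁ − 2·E₂, S₂ = 3·E₁ + 2·E₂, S₃ = −3·E₁ − 3·E₂; reading off coefficients, c₁ = (6, 3, -3) and c₂ = (-2, 2, -3).
Hence T = (1, 1) ∘ (2, -3, -2) ∘ (6, 3, -3) + (0, 1) ∘ (1, 1, -2) ∘ (-2, 2, -3), so rank(T) ≤ 2.
These bounds meet, so rank(T) = 2.

rank(T) = 2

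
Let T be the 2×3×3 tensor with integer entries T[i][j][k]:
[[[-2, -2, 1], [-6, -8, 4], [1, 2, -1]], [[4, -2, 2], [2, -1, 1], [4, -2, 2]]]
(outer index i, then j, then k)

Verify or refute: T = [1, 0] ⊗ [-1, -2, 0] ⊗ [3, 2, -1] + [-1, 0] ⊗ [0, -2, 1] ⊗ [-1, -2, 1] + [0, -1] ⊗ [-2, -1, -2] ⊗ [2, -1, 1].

Reconstruct entry (0,0,0) from the claimed factors: Σₗ aₗ[0]bₗ[0]cₗ[0] = (1)·(-1)·(3) + (-1)·(0)·(-1) + (0)·(-2)·(2) = -3, but T[0,0,0] = -2. The claim is false.

No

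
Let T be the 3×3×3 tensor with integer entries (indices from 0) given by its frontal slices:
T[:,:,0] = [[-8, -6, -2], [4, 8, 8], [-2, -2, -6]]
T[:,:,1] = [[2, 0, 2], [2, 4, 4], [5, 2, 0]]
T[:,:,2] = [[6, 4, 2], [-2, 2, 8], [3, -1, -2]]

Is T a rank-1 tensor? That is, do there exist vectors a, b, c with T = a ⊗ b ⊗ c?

The mode-2 unfolding of T (rows indexed by j, columns by (i,k) = (0,0), (0,1), (0,2), (1,0), (1,1), (1,2), (2,0), (2,1), (2,2)) is [[-8, 2, 6, 4, 2, -2, -2, 5, 3], [-6, 0, 4, 8, 4, 2, -2, 2, -1], [-2, 2, 2, 8, 4, 8, -6, 0, -2]].
There the 3×3 minor on rows j ∈ {0, 1, 2}, columns (i,k) ∈ {(0,0), (0,1), (1,0)} is det [[-8, 2, 4], [-6, 0, 8], [-2, 2, 8]] = 144 ≠ 0, so this unfolding has rank ≥ 3; CP rank is at least every unfolding rank, so rank(T) ≥ 3.
In particular rank(T) ≥ 3 > 1, so T is not rank-1.

No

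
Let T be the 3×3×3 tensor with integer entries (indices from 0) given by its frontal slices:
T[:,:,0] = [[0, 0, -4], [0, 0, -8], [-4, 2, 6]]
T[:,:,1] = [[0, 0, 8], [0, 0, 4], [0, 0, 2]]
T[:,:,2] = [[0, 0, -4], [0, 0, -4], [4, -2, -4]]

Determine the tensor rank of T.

3

Lower bound: in the mode-1 unfolding of T (rows indexed by i, columns by (j,k)) the 3×3 minor on rows i ∈ {0, 1, 2}, columns (j,k) ∈ {(0,0), (2,0), (2,1)} is det [[0, -4, 8], [0, -8, 4], [-4, 6, 2]] = -192 ≠ 0, so that unfolding has rank ≥ 3 and hence rank(T) ≥ 3 (CP rank is at least every unfolding rank, though it can be larger).
Upper bound: T is a sum of 3 rank-1 terms, T = [0, 0, 1] ⊗ [2, -1, -2] ⊗ [-2, 0, 2] + [1, 1, 0] ⊗ [0, 0, 1] ⊗ [-8, 4, -4] + [2, 0, 1] ⊗ [0, 0, 1] ⊗ [2, 2, 0] (written with every a and b primitive with positive leading entry and the scale carried by c; CP decompositions are not unique, and this one is verified by expanding entrywise), so rank(T) ≤ 3.
These bounds meet, so rank(T) = 3.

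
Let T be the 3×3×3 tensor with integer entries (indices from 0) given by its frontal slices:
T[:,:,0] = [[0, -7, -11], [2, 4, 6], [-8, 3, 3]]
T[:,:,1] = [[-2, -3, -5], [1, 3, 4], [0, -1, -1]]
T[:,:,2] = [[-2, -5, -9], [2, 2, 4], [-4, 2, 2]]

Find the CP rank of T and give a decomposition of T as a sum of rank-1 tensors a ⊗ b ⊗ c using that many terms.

rank(T) = 3

Lower bound: in the mode-1 unfolding of T (rows indexed by i, columns by (j,k)) the 3×3 minor on rows i ∈ {0, 1, 2}, columns (j,k) ∈ {(0,0), (0,1), (1,0)} is det [[0, -2, -7], [2, 1, 4], [-8, 0, 3]] = 20 ≠ 0, so that unfolding has rank ≥ 3 and hence rank(T) ≥ 3 (CP rank is at least every unfolding rank, though it can be larger).
Upper bound: T is a sum of 3 rank-1 terms, T = [1, -2, 1] ⊗ [0, 1, 1] ⊗ [-1, -1, 0] + [1, 0, -2] ⊗ [2, -1, -1] ⊗ [2, 0, 1] + [2, -1, 0] ⊗ [1, 1, 2] ⊗ [-2, -1, -2] (one valid choice — decompositions are not unique — normalised so each a, b is primitive with positive first nonzero entry; check it by expanding all entries), so rank(T) ≤ 3.
These bounds meet, so rank(T) = 3.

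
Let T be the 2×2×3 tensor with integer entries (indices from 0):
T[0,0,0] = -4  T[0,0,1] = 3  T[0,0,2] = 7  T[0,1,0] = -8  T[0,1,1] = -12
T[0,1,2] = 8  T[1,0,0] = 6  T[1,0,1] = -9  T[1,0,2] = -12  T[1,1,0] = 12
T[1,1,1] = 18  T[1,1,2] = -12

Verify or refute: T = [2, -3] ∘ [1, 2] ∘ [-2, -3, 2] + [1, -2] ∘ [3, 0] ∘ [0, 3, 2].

Reconstruct entry (0,0,2) from the claimed factors: Σₗ aₗ[0]bₗ[0]cₗ[2] = (2)·(1)·(2) + (1)·(3)·(2) = 10, but T[0,0,2] = 7. The claim is false.

No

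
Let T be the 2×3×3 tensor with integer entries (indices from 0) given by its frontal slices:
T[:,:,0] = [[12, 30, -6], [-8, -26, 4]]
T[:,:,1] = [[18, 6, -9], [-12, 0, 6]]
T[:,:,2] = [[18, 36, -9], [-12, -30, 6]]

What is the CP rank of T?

Lower bound: the mode-1 unfolding of T (rows indexed by i, columns by (j,k) = (0,0), (0,1), (0,2), (1,0), (1,1), (1,2), (2,0), (2,1), (2,2)) is [[12, 18, 18, 30, 6, 36, -6, -9, -9], [-8, -12, -12, -26, 0, -30, 4, 6, 6]].
There the 2×2 minor on rows i ∈ {0, 1}, columns (j,k) ∈ {(0,0), (1,0)} is det [[12, 30], [-8, -26]] = -72 ≠ 0, so this unfolding has rank ≥ 2; CP rank is at least every unfolding rank, so rank(T) ≥ 2. (Unfolding ranks only ever bound the CP rank from below — rank(T) can be strictly larger than all of them — so the matching upper bound has to come from an explicit 2-term decomposition.)
Upper bound — finding two terms. Write S_k = T[:,:,k] for the frontal slices: S₀ = [[12, 30, -6], [-8, -26, 4]], S₁ = [[18, 6, -9], [-12, 0, 6]], S₂ = [[18, 36, -9], [-12, -30, 6]].
If T = a₁ ⊗ b₁ ⊗ c₁ + a₂ ⊗ b₂ ⊗ c₂ then each S_k = c₁[k]·a₁b₁ᵀ + c₂[k]·a₂b₂ᵀ. S₀ and S₁ are linearly independent, so a₁b₁ᵀ and a₂b₂ᵀ must span the same plane of matrices: they are the rank-1 matrices of the form x·S₀ + y·S₁.
The 2×2 minor of x·S₀ + y·S₁ on rows {0,1}, columns {0,1} is −72·x² − 60·xy + 72·y² = (-12)·(2·x + 3·y)(3·x − 2·y), vanishing at (x:y) = (3:-2) and (2:3).
M₁ = 3·S₀ − 2·S₁ = [[0, 78, 0], [0, -78, 0]] = 78·(1, -1)(0, 1, 0)ᵀ and M₂ = 2·S₀ + 3·S₁ = [[78, 78, -39], [-52, -52, 26]] = 13·(3, -2)(2, 2, -1)ᵀ, so take a₁ = (1, -1), b₁ = (0, 1, 0), a₂ = (3, -2), b₂ = (2, 2, -1).
Each slice is an integer combination of E₁ = a₁b₁ᵀ and E₂ = a₂b₂ᵀ: S₀ = 18·E₁ + 2·E₂, S₁ = −12·E₁ + 3·E₂, S₂ = 18·E₁ + 3·E₂; reading off coefficients, c₁ = (18, -12, 18) and c₂ = (2, 3, 3).
Hence T = (1, -1) ⊗ (0, 1, 0) ⊗ (18, -12, 18) + (3, -2) ⊗ (2, 2, -1) ⊗ (2, 3, 3), so rank(T) ≤ 2.
These bounds meet, so rank(T) = 2.
Check entry T[1,0,2] = -12: (-1)·(0)·(18) + (-2)·(2)·(3) = -12.

2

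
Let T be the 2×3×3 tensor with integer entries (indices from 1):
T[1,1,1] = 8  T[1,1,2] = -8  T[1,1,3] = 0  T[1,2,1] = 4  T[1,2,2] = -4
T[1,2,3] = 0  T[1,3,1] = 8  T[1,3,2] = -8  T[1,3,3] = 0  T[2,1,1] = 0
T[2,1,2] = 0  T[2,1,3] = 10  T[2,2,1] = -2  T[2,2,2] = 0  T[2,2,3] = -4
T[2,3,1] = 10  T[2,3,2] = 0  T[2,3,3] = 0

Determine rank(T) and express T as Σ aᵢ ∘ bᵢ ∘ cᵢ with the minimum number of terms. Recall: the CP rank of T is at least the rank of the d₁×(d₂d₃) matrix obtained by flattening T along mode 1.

rank(T) = 3

Lower bound: the mode-3 unfolding of T (rows indexed by k, columns by (i,j) = (1,1), (1,2), (1,3), (2,1), (2,2), (2,3)) is [[8, 4, 8, 0, -2, 10], [-8, -4, -8, 0, 0, 0], [0, 0, 0, 10, -4, 0]].
There the 3×3 minor on rows k ∈ {1, 2, 3}, columns (i,j) ∈ {(1,1), (2,1), (2,2)} is det [[8, 0, -2], [-8, 0, 0], [0, 10, -4]] = 160 ≠ 0, so this unfolding has rank ≥ 3; CP rank is at least every unfolding rank, so rank(T) ≥ 3. (Unfolding ranks only ever bound the CP rank from below — rank(T) can be strictly larger than all of them — so the matching upper bound has to come from an explicit 3-term decomposition.)
Upper bound: T is a sum of 3 rank-1 terms, T = [0, 1] ∘ [1, 0, -2] ∘ [-4, 0, 2] + [0, 1] ∘ [2, -1, 1] ∘ [2, 0, 4] + [1, 0] ∘ [2, 1, 2] ∘ [4, -4, 0] (written with every a and b primitive with positive leading entry and the scale carried by c; CP decompositions are not unique, and this one is verified by expanding entrywise), so rank(T) ≤ 3.
These bounds meet, so rank(T) = 3.
Check entry T[2,2,1] = -2: (1)·(0)·(-4) + (1)·(-1)·(2) + (0)·(1)·(4) = -2.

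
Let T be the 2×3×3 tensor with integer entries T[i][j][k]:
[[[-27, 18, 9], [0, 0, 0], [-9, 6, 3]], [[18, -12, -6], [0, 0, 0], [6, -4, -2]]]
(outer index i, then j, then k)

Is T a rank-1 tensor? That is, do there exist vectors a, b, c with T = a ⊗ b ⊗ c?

Yes

The mode-1 fibre T[:,0,0] = [-27, 18] gives a = [3, -2] (primitive direction); the mode-2 fibre T[0,:,0] = [-27, 0, -9] gives b = [3, 0, 1]; then c[k] = T[0,0,k] / (a[0]·b[0]) = [-27, 18, 9] / 9 = [-3, 2, 1].
Expanding [3, -2] ⊗ [3, 0, 1] ⊗ [-3, 2, 1] reproduces all 18 entries of T, so T = [3, -2] ⊗ [3, 0, 1] ⊗ [-3, 2, 1] and rank(T) ≤ 1.
Equivalently every frontal slice T[:,:,k] is c[k] times the rank-1 matrix [3, -2] ⊗ [3, 0, 1]. So T has rank 1 (it is nonzero).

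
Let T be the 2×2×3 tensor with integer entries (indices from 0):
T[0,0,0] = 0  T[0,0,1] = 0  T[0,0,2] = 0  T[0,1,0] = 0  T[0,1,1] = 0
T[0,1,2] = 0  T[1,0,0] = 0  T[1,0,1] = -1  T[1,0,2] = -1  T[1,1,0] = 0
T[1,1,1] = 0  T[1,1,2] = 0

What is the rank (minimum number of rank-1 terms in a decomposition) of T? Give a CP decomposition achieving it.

rank(T) = 1

Lower bound: T ≠ 0 (e.g. T[1,0,1] = -1), so rank(T) ≥ 1.
Upper bound: the mode-1 fibre T[:,0,1] = [0, -1] gives a = [0, 1] (primitive direction); the mode-2 fibre T[1,:,1] = [-1, 0] gives b = [1, 0]; then c[k] = T[1,0,k] / (a[1]·b[0]) = [0, -1, -1] / 1 = [0, -1, -1].
Expanding [0, 1] ⊗ [1, 0] ⊗ [0, -1, -1] reproduces all 12 entries of T, so T = [0, 1] ⊗ [1, 0] ⊗ [0, -1, -1] and rank(T) ≤ 1.
These bounds meet, so rank(T) = 1.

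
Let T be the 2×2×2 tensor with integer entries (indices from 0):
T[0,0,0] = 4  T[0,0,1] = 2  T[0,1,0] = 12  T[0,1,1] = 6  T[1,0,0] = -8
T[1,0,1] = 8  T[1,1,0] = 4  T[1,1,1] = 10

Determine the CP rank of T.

2

Lower bound: the mode-2 unfolding of T (rows indexed by j, columns by (i,k) = (0,0), (0,1), (1,0), (1,1)) is [[4, 2, -8, 8], [12, 6, 4, 10]].
There the 2×2 minor on rows j ∈ {0, 1}, columns (i,k) ∈ {(0,0), (1,0)} is det [[4, -8], [12, 4]] = 112 ≠ 0, so this unfolding has rank ≥ 2; CP rank is at least every unfolding rank, so rank(T) ≥ 2. (Unfolding ranks only ever bound the CP rank from below — rank(T) can be strictly larger than all of them — so the matching upper bound has to come from an explicit 2-term decomposition.)
Upper bound — finding two terms. Write S_k = T[:,:,k] for the frontal slices: S₀ = [[4, 12], [-8, 4]], S₁ = [[2, 6], [8, 10]].
If T = a₁ ∘ b₁ ∘ c₁ + a₂ ∘ b₂ ∘ c₂ then each S_k = c₁[k]·a₁b₁ᵀ + c₂[k]·a₂b₂ᵀ. S₀ and S₁ are linearly independent, so a₁b₁ᵀ and a₂b₂ᵀ must span the same plane of matrices: they are the rank-1 matrices of the form x·S₀ + y·S₁.
det(x·S₀ + y·S₁) is 112·x² − 28·y² = 28·(2·x − y)(2·x + y), vanishing at (x:y) = (1:2) and (1:-2).
M₁ = S₀ + 2·S₁ = [[8, 24], [8, 24]] = 8·[1, 1][1, 3]ᵀ and M₂ = S₀ − 2·S₁ = [[0, 0], [-24, -16]] = (-8)·[0, 1][3, 2]ᵀ, so take a₁ = [1, 1], b₁ = [1, 3], a₂ = [0, 1], b₂ = [3, 2].
Each slice is an integer combination of E₁ = a₁b₁ᵀ and E₂ = a₂b₂ᵀ: S₀ = 4·E₁ − 4·E₂, S₁ = 2·E₁ + 2·E₂; reading off coefficients, c₁ = [4, 2] and c₂ = [-4, 2].
Hence T = [1, 1] ∘ [1, 3] ∘ [4, 2] + [0, 1] ∘ [3, 2] ∘ [-4, 2], so rank(T) ≤ 2.
These bounds meet, so rank(T) = 2.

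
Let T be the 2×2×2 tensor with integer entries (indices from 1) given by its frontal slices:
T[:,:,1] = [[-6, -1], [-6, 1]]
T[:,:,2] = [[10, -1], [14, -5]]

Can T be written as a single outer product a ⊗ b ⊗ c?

No

The mode-1 unfolding of T (rows indexed by i, columns by (j,k) = (1,1), (1,2), (2,1), (2,2)) is [[-6, 10, -1, -1], [-6, 14, 1, -5]].
There the 2×2 minor on rows i ∈ {1, 2}, columns (j,k) ∈ {(1,1), (1,2)} is det [[-6, 10], [-6, 14]] = -24 ≠ 0, so this unfolding has rank ≥ 2; CP rank is at least every unfolding rank, so rank(T) ≥ 2.
In particular rank(T) ≥ 2 > 1, so T is not rank-1.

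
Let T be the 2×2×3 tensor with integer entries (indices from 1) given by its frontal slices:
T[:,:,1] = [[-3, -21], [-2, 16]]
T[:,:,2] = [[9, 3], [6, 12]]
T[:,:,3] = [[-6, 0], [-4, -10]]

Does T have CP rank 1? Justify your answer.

The mode-3 unfolding of T (rows indexed by k, columns by (i,j) = (1,1), (1,2), (2,1), (2,2)) is [[-3, -21, -2, 16], [9, 3, 6, 12], [-6, 0, -4, -10]].
There the 2×2 minor on rows k ∈ {1, 2}, columns (i,j) ∈ {(1,1), (1,2)} is det [[-3, -21], [9, 3]] = 180 ≠ 0, so this unfolding has rank ≥ 2; CP rank is at least every unfolding rank, so rank(T) ≥ 2.
In particular rank(T) ≥ 2 > 1, so T is not rank-1.

No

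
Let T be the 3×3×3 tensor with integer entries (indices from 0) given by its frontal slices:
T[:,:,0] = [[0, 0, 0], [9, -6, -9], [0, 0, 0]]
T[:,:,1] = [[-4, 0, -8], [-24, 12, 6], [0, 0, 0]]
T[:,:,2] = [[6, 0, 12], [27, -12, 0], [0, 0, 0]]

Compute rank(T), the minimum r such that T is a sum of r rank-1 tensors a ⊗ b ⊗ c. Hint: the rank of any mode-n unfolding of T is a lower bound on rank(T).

Lower bound: the mode-2 unfolding of T (rows indexed by j, columns by (i,k) = (0,0), (0,1), (0,2), (1,0), (1,1), (1,2), (2,0), (2,1), (2,2)) is [[0, -4, 6, 9, -24, 27, 0, 0, 0], [0, 0, 0, -6, 12, -12, 0, 0, 0], [0, -8, 12, -9, 6, 0, 0, 0, 0]].
There the 2×2 minor on rows j ∈ {0, 1}, columns (i,k) ∈ {(0,1), (1,0)} is det [[-4, 9], [0, -6]] = 24 ≠ 0, so this unfolding has rank ≥ 2; CP rank is at least every unfolding rank, so rank(T) ≥ 2. (Unfolding ranks only ever bound the CP rank from below — rank(T) can be strictly larger than all of them — so the matching upper bound has to come from an explicit 2-term decomposition.)
Upper bound — finding two terms. Write S_k = T[:,:,k] for the frontal slices: S₀ = [[0, 0, 0], [9, -6, -9], [0, 0, 0]], S₁ = [[-4, 0, -8], [-24, 12, 6], [0, 0, 0]], S₂ = [[6, 0, 12], [27, -12, 0], [0, 0, 0]].
If T = a₁ ⊗ b₁ ⊗ c₁ + a₂ ⊗ b₂ ⊗ c₂ then each S_k = c₁[k]·a₁b₁ᵀ + c₂[k]·a₂b₂ᵀ. S₀ and S₁ are linearly independent, so a₁b₁ᵀ and a₂b₂ᵀ must span the same plane of matrices: they are the rank-1 matrices of the form x·S₀ + y·S₁.
The 2×2 minor of x·S₀ + y·S₁ on rows {0,1}, columns {0,1} is 24·xy − 48·y² = 24·(x − 2·y)(y), vanishing at (x:y) = (2:1) and (1:0).
M₁ = 2·S₀ + S₁ = [[-4, 0, -8], [-6, 0, -12], [0, 0, 0]] = (-2)·[2, 3, 0][1, 0, 2]ᵀ and M₂ = S₀ = [[0, 0, 0], [9, -6, -9], [0, 0, 0]] = 3·[0, 1, 0][3, -2, -3]ᵀ, so take a₁ = [2, 3, 0], b₁ = [1, 0, 2], a₂ = [0, 1, 0], b₂ = [3, -2, -3].
Each slice is an integer combination of E₁ = a₁b₁ᵀ and E₂ = a₂b₂ᵀ: S₀ = 3·E₂, S₁ = −2·E₁ − 6·E₂, S₂ = 3·E₁ + 6·E₂; reading off coefficients, c₁ = [0, -2, 3] and c₂ = [3, -6, 6].
Hence T = [2, 3, 0] ⊗ [1, 0, 2] ⊗ [0, -2, 3] + [0, 1, 0] ⊗ [3, -2, -3] ⊗ [3, -6, 6], so rank(T) ≤ 2.
These bounds meet, so rank(T) = 2.

2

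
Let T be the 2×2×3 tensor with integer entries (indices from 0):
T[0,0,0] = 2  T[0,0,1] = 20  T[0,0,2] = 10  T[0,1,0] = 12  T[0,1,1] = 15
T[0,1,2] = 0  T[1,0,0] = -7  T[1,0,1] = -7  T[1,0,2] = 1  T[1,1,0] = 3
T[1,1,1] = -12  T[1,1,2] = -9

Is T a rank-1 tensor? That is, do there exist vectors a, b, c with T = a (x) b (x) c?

No

The mode-1 unfolding of T (rows indexed by i, columns by (j,k) = (0,0), (0,1), (0,2), (1,0), (1,1), (1,2)) is [[2, 20, 10, 12, 15, 0], [-7, -7, 1, 3, -12, -9]].
There the 2×2 minor on rows i ∈ {0, 1}, columns (j,k) ∈ {(0,0), (0,1)} is det [[2, 20], [-7, -7]] = 126 ≠ 0, so this unfolding has rank ≥ 2; CP rank is at least every unfolding rank, so rank(T) ≥ 2.
In particular rank(T) ≥ 2 > 1, so T is not rank-1.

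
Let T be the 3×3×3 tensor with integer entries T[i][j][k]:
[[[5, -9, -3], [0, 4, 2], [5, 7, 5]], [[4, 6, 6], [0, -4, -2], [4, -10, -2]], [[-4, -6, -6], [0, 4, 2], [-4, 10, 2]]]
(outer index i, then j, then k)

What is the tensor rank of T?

3

Lower bound: the mode-3 unfolding of T (rows indexed by k, columns by (i,j) = (0,0), (0,1), (0,2), (1,0), (1,1), (1,2), (2,0), (2,1), (2,2)) is [[5, 0, 5, 4, 0, 4, -4, 0, -4], [-9, 4, 7, 6, -4, -10, -6, 4, 10], [-3, 2, 5, 6, -2, -2, -6, 2, 2]].
There the 3×3 minor on rows k ∈ {0, 1, 2}, columns (i,j) ∈ {(0,0), (0,1), (1,0)} is det [[5, 0, 4], [-9, 4, 6], [-3, 2, 6]] = 36 ≠ 0, so this unfolding has rank ≥ 3; CP rank is at least every unfolding rank, so rank(T) ≥ 3. (Flattening ranks never certify an upper bound on CP rank; for that we must actually write T with 3 rank-1 terms.)
Upper bound: T is a sum of 3 rank-1 terms, T = [1, -1, 1] ⊗ [2, -1, -2] ⊗ [0, -4, -2] + [1, 2, -2] ⊗ [1, 0, 1] ⊗ [1, -1, 1] + [2, 1, -1] ⊗ [1, 0, 1] ⊗ [2, 0, 0] (written with every a and b primitive with positive leading entry and the scale carried by c; CP decompositions are not unique, and this one is verified by expanding entrywise), so rank(T) ≤ 3.
These bounds meet, so rank(T) = 3.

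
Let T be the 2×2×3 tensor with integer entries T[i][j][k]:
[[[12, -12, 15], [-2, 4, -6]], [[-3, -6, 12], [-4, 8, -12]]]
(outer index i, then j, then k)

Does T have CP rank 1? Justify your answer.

The mode-2 unfolding of T (rows indexed by j, columns by (i,k) = (0,0), (0,1), (0,2), (1,0), (1,1), (1,2)) is [[12, -12, 15, -3, -6, 12], [-2, 4, -6, -4, 8, -12]].
There the 2×2 minor on rows j ∈ {0, 1}, columns (i,k) ∈ {(0,0), (0,1)} is det [[12, -12], [-2, 4]] = 24 ≠ 0, so this unfolding has rank ≥ 2; CP rank is at least every unfolding rank, so rank(T) ≥ 2.
In particular rank(T) ≥ 2 > 1, so T is not rank-1.

No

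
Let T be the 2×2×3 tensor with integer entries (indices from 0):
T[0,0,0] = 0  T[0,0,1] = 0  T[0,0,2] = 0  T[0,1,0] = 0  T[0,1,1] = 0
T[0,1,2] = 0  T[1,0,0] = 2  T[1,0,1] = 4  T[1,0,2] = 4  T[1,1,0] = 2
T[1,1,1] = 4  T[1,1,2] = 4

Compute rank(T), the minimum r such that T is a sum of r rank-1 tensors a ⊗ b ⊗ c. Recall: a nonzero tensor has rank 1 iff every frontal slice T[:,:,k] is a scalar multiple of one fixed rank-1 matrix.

1

Lower bound: T ≠ 0 (e.g. T[1,0,0] = 2), so rank(T) ≥ 1.
Upper bound: if T = a ⊗ b ⊗ c then every fibre of T is a multiple of the corresponding factor, so read the factors off the fibres through the nonzero entry T[1,0,0] = 2.
The mode-1 fibre T[:,0,0] = [0, 2] gives a = [0, 1] (primitive direction); the mode-2 fibre T[1,:,0] = [2, 2] gives b = [1, 1]; then c[k] = T[1,0,k] / (a[1]·b[0]) = [2, 4, 4] / 1 = [2, 4, 4].
Expanding [0, 1] ⊗ [1, 1] ⊗ [2, 4, 4] reproduces all 12 entries of T, so T = [0, 1] ⊗ [1, 1] ⊗ [2, 4, 4] and rank(T) ≤ 1.
These bounds meet, so rank(T) = 1.
Check entry T[1,1,1] = 4: (1)·(1)·(4) = 4.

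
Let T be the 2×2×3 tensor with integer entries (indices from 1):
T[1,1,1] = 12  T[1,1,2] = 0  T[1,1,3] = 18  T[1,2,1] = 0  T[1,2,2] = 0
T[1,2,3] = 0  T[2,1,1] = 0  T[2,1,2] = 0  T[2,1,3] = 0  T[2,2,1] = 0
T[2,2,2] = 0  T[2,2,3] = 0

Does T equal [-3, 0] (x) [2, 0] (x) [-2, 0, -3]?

Reconstruct entrywise from the claimed factors. For example, T[1,2,1] = 0 and Σₗ aₗ[1]bₗ[2]cₗ[1] = (-3)·(0)·(-2) = 0; checking all 12 entries, every one matches. The claim holds.

Yes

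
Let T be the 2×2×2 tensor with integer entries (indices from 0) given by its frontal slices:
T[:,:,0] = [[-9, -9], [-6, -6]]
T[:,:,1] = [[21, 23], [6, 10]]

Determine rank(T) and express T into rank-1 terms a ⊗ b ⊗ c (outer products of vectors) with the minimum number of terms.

rank(T) = 2

Lower bound: in the mode-2 unfolding of T (rows indexed by j, columns by (i,k)) the 2×2 minor on rows j ∈ {0, 1}, columns (i,k) ∈ {(0,0), (0,1)} is det [[-9, 21], [-9, 23]] = -18 ≠ 0, so that unfolding has rank ≥ 2 and hence rank(T) ≥ 2 (CP rank is at least every unfolding rank, though it can be larger).
Upper bound: with S_k = T[:,:,k], the two rank-1 terms a₁b₁ᵀ, a₂b₂ᵀ are the rank-1 members of the pencil x·S₀ + y·S₁.
det(x·S₀ + y·S₁) is −24·xy + 72·y² = (-24)·(x − 3·y)(y), vanishing at (x:y) = (3:1) and (1:0).
M₁ = 3·S₀ + S₁ = [[-6, -4], [-12, -8]] = (-2)·[1, 2][3, 2]ᵀ and M₂ = S₀ = [[-9, -9], [-6, -6]] = (-3)·[3, 2][1, 1]ᵀ, so take a₁ = [1, 2], b₁ = [3, 2], a₂ = [3, 2], b₂ = [1, 1].
Each slice is an integer combination of E₁ = a₁b₁ᵀ and E₂ = a₂b₂ᵀ: S₀ = −3·E₂, S₁ = −2·E₁ + 9·E₂; reading off coefficients, c₁ = [0, -2] and c₂ = [-3, 9].
Hence T = [1, 2] ⊗ [3, 2] ⊗ [0, -2] + [3, 2] ⊗ [1, 1] ⊗ [-3, 9], so rank(T) ≤ 2.
These bounds meet, so rank(T) = 2.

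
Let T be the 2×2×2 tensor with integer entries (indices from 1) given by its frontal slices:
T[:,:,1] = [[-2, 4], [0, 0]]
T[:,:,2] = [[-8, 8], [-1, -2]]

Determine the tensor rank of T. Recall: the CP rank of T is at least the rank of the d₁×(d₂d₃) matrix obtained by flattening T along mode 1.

2

Lower bound: the mode-3 unfolding of T (rows indexed by k, columns by (i,j) = (1,1), (1,2), (2,1), (2,2)) is [[-2, 4, 0, 0], [-8, 8, -1, -2]].
There the 2×2 minor on rows k ∈ {1, 2}, columns (i,j) ∈ {(1,1), (1,2)} is det [[-2, 4], [-8, 8]] = 16 ≠ 0, so this unfolding has rank ≥ 2; CP rank is at least every unfolding rank, so rank(T) ≥ 2. (Unfolding ranks only ever bound the CP rank from below — rank(T) can be strictly larger than all of them — so the matching upper bound has to come from an explicit 2-term decomposition.)
Upper bound — finding two terms. Write S_k = T[:,:,k] for the frontal slices: S₁ = [[-2, 4], [0, 0]], S₂ = [[-8, 8], [-1, -2]].
If T = a₁ ∘ b₁ ∘ c₁ + a₂ ∘ b₂ ∘ c₂ then each S_k = c₁[k]·a₁b₁ᵀ + c₂[k]·a₂b₂ᵀ. S₁ and S₂ are linearly independent, so a₁b₁ᵀ and a₂b₂ᵀ must span the same plane of matrices: they are the rank-1 matrices of the form x·S₁ + y·S₂.
det(x·S₁ + y·S₂) is 8·xy + 24·y² = 8·(x + 3·y)(y), vanishing at (x:y) = (3:-1) and (1:0).
M₁ = 3·S₁ − S₂ = [[2, 4], [1, 2]] = [2, 1][1, 2]ᵀ and M₂ = S₁ = [[-2, 4], [0, 0]] = (-2)·[1, 0][1, -2]ᵀ, so take a₁ = [2, 1], b₁ = [1, 2], a₂ = [1, 0], b₂ = [1, -2].
Each slice is an integer combination of E₁ = a₁b₁ᵀ and E₂ = a₂b₂ᵀ: S₁ = −2·E₂, S₂ = −E₁ − 6·E₂; reading off coefficients, c₁ = [0, -1] and c₂ = [-2, -6].
Hence T = [2, 1] ∘ [1, 2] ∘ [0, -1] + [1, 0] ∘ [1, -2] ∘ [-2, -6], so rank(T) ≤ 2.
These bounds meet, so rank(T) = 2.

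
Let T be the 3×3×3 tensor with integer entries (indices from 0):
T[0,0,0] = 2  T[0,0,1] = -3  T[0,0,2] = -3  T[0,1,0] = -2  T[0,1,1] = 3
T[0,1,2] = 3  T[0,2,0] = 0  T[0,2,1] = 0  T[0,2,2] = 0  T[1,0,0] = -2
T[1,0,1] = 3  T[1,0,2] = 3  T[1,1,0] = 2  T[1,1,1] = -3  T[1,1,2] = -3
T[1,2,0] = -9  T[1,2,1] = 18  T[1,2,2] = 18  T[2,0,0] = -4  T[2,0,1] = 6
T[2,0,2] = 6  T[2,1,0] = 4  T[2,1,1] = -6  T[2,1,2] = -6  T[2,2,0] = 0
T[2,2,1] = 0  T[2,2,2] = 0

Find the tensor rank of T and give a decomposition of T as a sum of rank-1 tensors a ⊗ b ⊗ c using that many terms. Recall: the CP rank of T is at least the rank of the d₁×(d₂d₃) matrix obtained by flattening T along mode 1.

Lower bound: the mode-2 unfolding of T (rows indexed by j, columns by (i,k) = (0,0), (0,1), (0,2), (1,0), (1,1), (1,2), (2,0), (2,1), (2,2)) is [[2, -3, -3, -2, 3, 3, -4, 6, 6], [-2, 3, 3, 2, -3, -3, 4, -6, -6], [0, 0, 0, -9, 18, 18, 0, 0, 0]].
There the 2×2 minor on rows j ∈ {0, 2}, columns (i,k) ∈ {(0,0), (1,0)} is det [[2, -2], [0, -9]] = -18 ≠ 0, so this unfolding has rank ≥ 2; CP rank is at least every unfolding rank, so rank(T) ≥ 2. (This is only a lower bound: in general the CP rank may exceed every unfolding rank, so we still need to exhibit 2 rank-1 terms summing to T.)
Upper bound — finding two terms. Write S_k = T[:,:,k] for the frontal slices: S₀ = [[2, -2, 0], [-2, 2, -9], [-4, 4, 0]], S₁ = [[-3, 3, 0], [3, -3, 18], [6, -6, 0]], S₂ = [[-3, 3, 0], [3, -3, 18], [6, -6, 0]].
If T = a₁ ⊗ b₁ ⊗ c₁ + a₂ ⊗ b₂ ⊗ c₂ then each S_k = c₁[k]·a₁b₁ᵀ + c₂[k]·a₂b₂ᵀ. S₀ and S₁ are linearly independent, so a₁b₁ᵀ and a₂b₂ᵀ must span the same plane of matrices: they are the rank-1 matrices of the form x·S₀ + y·S₁.
The 2×2 minor of x·S₀ + y·S₁ on rows {0,1}, columns {0,2} is −18·x² + 63·xy − 54·y² = (-9)·(2·x − 3·y)(x − 2·y), vanishing at (x:y) = (3:2) and (2:1).
M₁ = 3·S₀ + 2·S₁ = [[0, 0, 0], [0, 0, 9], [0, 0, 0]] = 9·[0, 1, 0][0, 0, 1]ᵀ and M₂ = 2·S₀ + S₁ = [[1, -1, 0], [-1, 1, 0], [-2, 2, 0]] = [1, -1, -2][1, -1, 0]ᵀ, so take a₁ = [0, 1, 0], b₁ = [0, 0, 1], a₂ = [1, -1, -2], b₂ = [1, -1, 0].
Each slice is an integer combination of E₁ = a₁b₁ᵀ and E₂ = a₂b₂ᵀ: S₀ = −9·E₁ + 2·E₂, S₁ = 18·E₁ − 3·E₂, S₂ = 18·E₁ − 3·E₂; reading off coefficients, c₁ = [-9, 18, 18] and c₂ = [2, -3, -3].
Hence T = [0, 1, 0] ⊗ [0, 0, 1] ⊗ [-9, 18, 18] + [1, -1, -2] ⊗ [1, -1, 0] ⊗ [2, -3, -3], so rank(T) ≤ 2.
These bounds meet, so rank(T) = 2.

rank(T) = 2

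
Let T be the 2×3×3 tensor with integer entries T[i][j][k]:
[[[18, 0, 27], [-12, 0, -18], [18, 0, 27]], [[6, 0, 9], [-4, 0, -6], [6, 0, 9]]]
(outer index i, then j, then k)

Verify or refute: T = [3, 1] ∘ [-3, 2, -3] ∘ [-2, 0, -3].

Reconstruct entrywise from the claimed factors. For example, T[0,1,2] = -18 and Σₗ aₗ[0]bₗ[1]cₗ[2] = (3)·(2)·(-3) = -18; checking all 18 entries, every one matches. The claim holds.

Yes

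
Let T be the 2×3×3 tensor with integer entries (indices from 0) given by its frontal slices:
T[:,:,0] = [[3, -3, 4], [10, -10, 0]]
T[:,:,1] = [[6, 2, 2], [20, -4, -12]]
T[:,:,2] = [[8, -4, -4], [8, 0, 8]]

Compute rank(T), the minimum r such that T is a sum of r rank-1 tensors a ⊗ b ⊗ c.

Lower bound: the mode-3 unfolding of T (rows indexed by k, columns by (i,j) = (0,0), (0,1), (0,2), (1,0), (1,1), (1,2)) is [[3, -3, 4, 10, -10, 0], [6, 2, 2, 20, -4, -12], [8, -4, -4, 8, 0, 8]].
There the 3×3 minor on rows k ∈ {0, 1, 2}, columns (i,j) ∈ {(0,0), (0,1), (0,2)} is det [[3, -3, 4], [6, 2, 2], [8, -4, -4]] = -280 ≠ 0, so this unfolding has rank ≥ 3; CP rank is at least every unfolding rank, so rank(T) ≥ 3. (Flattening ranks never certify an upper bound on CP rank; for that we must actually write T with 3 rank-1 terms.)
Upper bound: T is a sum of 3 rank-1 terms, T = (1, -2) ⊗ (1, -1, -2) ⊗ (-1, -2, 2) + (1, 2) ⊗ (1, 1, -1) ⊗ (0, 4, 2) + (1, 2) ⊗ (2, -2, 1) ⊗ (2, 2, 2) (one valid choice — decompositions are not unique — normalised so each a, b is primitive with positive first nonzero entry; check it by expanding all entries), so rank(T) ≤ 3.
These bounds meet, so rank(T) = 3.

3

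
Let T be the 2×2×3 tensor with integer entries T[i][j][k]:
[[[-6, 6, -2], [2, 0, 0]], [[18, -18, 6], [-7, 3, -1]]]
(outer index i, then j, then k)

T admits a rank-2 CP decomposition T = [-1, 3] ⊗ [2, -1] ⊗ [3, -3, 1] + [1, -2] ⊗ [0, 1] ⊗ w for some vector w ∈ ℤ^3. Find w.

Subtract the known terms from T to get the rank-1 residual R = [1, -2] ⊗ [0, 1] ⊗ w, so R[i,j,k] = a[i]·b[j]·w[k]. Pick indices with nonzero a[0]·b[1] = (1)·(1) = 1. Only the fibre through (0,1,·) is needed: R[0,1,:] = T[0,1,:] − Σₗ aₗ[0]bₗ[1]cₗ = [2, 0, 0] − (-1)·(-1)·[3, -3, 1] = [-1, 3, -1]. Then w[k] = R[0,1,k] / 1 for each k, giving w = [-1, 3, -1] / 1 = [-1, 3, -1].

w = [-1, 3, -1]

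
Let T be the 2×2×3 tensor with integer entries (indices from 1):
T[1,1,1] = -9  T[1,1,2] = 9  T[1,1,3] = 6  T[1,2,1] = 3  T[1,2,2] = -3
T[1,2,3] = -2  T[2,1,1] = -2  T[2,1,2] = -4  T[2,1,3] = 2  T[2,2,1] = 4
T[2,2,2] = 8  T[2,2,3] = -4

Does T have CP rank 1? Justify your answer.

The mode-1 unfolding of T (rows indexed by i, columns by (j,k) = (1,1), (1,2), (1,3), (2,1), (2,2), (2,3)) is [[-9, 9, 6, 3, -3, -2], [-2, -4, 2, 4, 8, -4]].
There the 2×2 minor on rows i ∈ {1, 2}, columns (j,k) ∈ {(1,1), (1,2)} is det [[-9, 9], [-2, -4]] = 54 ≠ 0, so this unfolding has rank ≥ 2; CP rank is at least every unfolding rank, so rank(T) ≥ 2.
In particular rank(T) ≥ 2 > 1, so T is not rank-1.

No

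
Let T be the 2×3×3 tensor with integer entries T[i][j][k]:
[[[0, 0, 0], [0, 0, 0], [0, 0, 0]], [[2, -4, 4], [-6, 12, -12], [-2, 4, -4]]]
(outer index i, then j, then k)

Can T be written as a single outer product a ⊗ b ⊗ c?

If T = a ⊗ b ⊗ c then every fibre of T is a multiple of the corresponding factor, so read the factors off the fibres through the nonzero entry T[1,0,0] = 2.
The mode-1 fibre T[:,0,0] = [0, 2] gives a = [0, 1] (primitive direction); the mode-2 fibre T[1,:,0] = [2, -6, -2] gives b = [1, -3, -1]; then c[k] = T[1,0,k] / (a[1]·b[0]) = [2, -4, 4] / 1 = [2, -4, 4].
Expanding [0, 1] ⊗ [1, -3, -1] ⊗ [2, -4, 4] reproduces all 18 entries of T, so T = [0, 1] ⊗ [1, -3, -1] ⊗ [2, -4, 4] and rank(T) ≤ 1.
Equivalently every frontal slice T[:,:,k] is c[k] times the rank-1 matrix [0, 1] ⊗ [1, -3, -1]. So T has rank 1 (it is nonzero).

Yes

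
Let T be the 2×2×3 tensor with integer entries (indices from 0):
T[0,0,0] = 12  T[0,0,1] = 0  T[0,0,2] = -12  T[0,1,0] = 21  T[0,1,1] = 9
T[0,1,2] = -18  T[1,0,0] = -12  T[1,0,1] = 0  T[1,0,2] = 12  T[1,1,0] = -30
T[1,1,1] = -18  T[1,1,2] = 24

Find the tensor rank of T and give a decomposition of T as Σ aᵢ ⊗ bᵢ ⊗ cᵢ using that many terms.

rank(T) = 2

Lower bound: the mode-3 unfolding of T (rows indexed by k, columns by (i,j) = (0,0), (0,1), (1,0), (1,1)) is [[12, 21, -12, -30], [0, 9, 0, -18], [-12, -18, 12, 24]].
There the 2×2 minor on rows k ∈ {0, 1}, columns (i,j) ∈ {(0,0), (0,1)} is det [[12, 21], [0, 9]] = 108 ≠ 0, so this unfolding has rank ≥ 2; CP rank is at least every unfolding rank, so rank(T) ≥ 2. (Unfolding ranks only ever bound the CP rank from below — rank(T) can be strictly larger than all of them — so the matching upper bound has to come from an explicit 2-term decomposition.)
Upper bound — finding two terms. Write S_k = T[:,:,k] for the frontal slices: S₀ = [[12, 21], [-12, -30]], S₁ = [[0, 9], [0, -18]], S₂ = [[-12, -18], [12, 24]].
If T = a₁ ⊗ b₁ ⊗ c₁ + a₂ ⊗ b₂ ⊗ c₂ then each S_k = c₁[k]·a₁b₁ᵀ + c₂[k]·a₂b₂ᵀ. S₀ and S₁ are linearly independent, so a₁b₁ᵀ and a₂b₂ᵀ must span the same plane of matrices: they are the rank-1 matrices of the form x·S₀ + y·S₁.
det(x·S₀ + y·S₁) is −108·x² − 108·xy = (-108)·(x + y)(x), vanishing at (x:y) = (1:-1) and (0:1).
M₁ = S₀ − S₁ = [[12, 12], [-12, -12]] = 12·[1, -1][1, 1]ᵀ and M₂ = S₁ = [[0, 9], [0, -18]] = 9·[1, -2][0, 1]ᵀ, so take a₁ = [1, -1], b₁ = [1, 1], a₂ = [1, -2], b₂ = [0, 1].
Each slice is an integer combination of E₁ = a₁b₁ᵀ and E₂ = a₂b₂ᵀ: S₀ = 12·E₁ + 9·E₂, S₁ = 9·E₂, S₂ = −12·E₁ − 6·E₂; reading off coefficients, c₁ = [12, 0, -12] and c₂ = [9, 9, -6].
Hence T = [1, -1] ⊗ [1, 1] ⊗ [12, 0, -12] + [1, -2] ⊗ [0, 1] ⊗ [9, 9, -6], so rank(T) ≤ 2.
These bounds meet, so rank(T) = 2.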